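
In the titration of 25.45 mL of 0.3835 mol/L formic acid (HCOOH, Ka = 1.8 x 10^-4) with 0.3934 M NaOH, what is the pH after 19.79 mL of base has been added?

4.34

Initial n(HCOOH) = 0.3835 x 0.02545 = 0.009760 mol.
n(NaOH) added = 0.3934 x 0.01979 = 0.007785 mol, converting that many moles of HCOOH to HCOO-.
Remaining n(HCOOH) = 0.001975 mol; n(HCOO-) = 0.007785 mol.
By Henderson-Hasselbalch, pH = pKa + log([A^-]/[HA]) = 3.74 + log(0.007785/0.001975) = 3.74 + (+0.60) = 4.34.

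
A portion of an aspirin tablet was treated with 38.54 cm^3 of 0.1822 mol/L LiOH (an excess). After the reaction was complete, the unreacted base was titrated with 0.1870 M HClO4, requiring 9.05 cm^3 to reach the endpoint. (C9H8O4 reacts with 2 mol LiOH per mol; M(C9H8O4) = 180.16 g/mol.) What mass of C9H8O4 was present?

Total n(LiOH) added = 0.1822 x 0.03854 = 0.007022 mol.
n(HClO4) used = 0.1870 x 0.009050 = 0.001692 mol, which equals the excess n(LiOH).
So n(LiOH) consumed by the sample = 0.007022 - 0.001692 = 0.005330 mol.
n(C9H8O4) = 0.005330 / 2 = 0.002665 mol.
mass = 0.002665 mol x 180.16 g/mol = 0.480 g.

0.480 g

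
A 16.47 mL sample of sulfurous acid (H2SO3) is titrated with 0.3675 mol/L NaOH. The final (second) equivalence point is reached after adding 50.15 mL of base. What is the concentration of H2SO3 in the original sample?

0.560 M

n(NaOH) = 0.3675 x 0.05015 = 0.01843 mol.
At the final (second) equivalence point, 2 mol OH^- react per mol H2SO3, so n(H2SO3) = 0.01843 / 2 = 0.009215 mol.
[H2SO3] = 0.009215 / 0.01647 L = 0.560 M.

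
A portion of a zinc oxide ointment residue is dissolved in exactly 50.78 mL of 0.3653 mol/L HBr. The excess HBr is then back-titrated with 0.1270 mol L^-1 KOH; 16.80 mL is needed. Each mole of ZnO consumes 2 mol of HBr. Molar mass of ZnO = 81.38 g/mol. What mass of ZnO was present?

Total n(HBr) added = 0.3653 x 0.05078 = 0.01855 mol.
n(KOH) used = 0.1270 x 0.01680 = 0.002134 mol, which equals the excess n(HBr).
So n(HBr) consumed by the sample = 0.01855 - 0.002134 = 0.01642 mol.
n(ZnO) = 0.01642 / 2 = 0.008208 mol.
mass = 0.008208 mol x 81.38 g/mol = 0.668 g.

0.668 g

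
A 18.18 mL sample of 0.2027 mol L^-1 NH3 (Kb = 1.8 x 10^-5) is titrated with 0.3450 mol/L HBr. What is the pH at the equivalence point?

n(NH3) = 0.2027 x 0.01818 = 0.003685 mol; V(HBr) at equivalence = 0.003685/0.3450 = 0.01068 L.
At equivalence the base is fully converted to NH4+; total volume = 0.02886 L, so [NH4+] = 0.003685/0.02886 = 0.1277 M.
Ka(NH4+) = Kw/Kb = 1.0e-14 / 1.8 x 10^-5 = 5.56e-10.
[H^+] = sqrt(Ka x [NH4+]) = sqrt(5.56e-10 x 0.1277) = 8.42e-6 M.
pH = -log(8.42e-6) = 5.07.

5.07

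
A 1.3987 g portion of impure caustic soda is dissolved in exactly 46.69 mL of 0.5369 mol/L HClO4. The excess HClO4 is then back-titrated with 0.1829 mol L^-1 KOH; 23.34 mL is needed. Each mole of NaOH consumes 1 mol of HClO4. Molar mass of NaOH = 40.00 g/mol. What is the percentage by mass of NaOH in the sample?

Total n(HClO4) added = 0.5369 x 0.04669 = 0.02507 mol.
n(KOH) used = 0.1829 x 0.02334 = 0.004269 mol, which equals the excess n(HClO4).
So n(HClO4) consumed by the sample = 0.02507 - 0.004269 = 0.02080 mol.
n(NaOH) = 0.02080 / 1 = 0.02080 mol.
mass NaOH = 0.02080 x 40.00 = 0.8320 g, so %NaOH = 0.8320/1.3987 x 100 = 59.5%.

59.5%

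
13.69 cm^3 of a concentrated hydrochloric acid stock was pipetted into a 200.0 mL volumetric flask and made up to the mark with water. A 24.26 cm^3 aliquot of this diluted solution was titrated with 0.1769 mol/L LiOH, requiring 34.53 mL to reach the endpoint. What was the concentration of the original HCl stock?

n(LiOH) = 0.1769 x 0.03453 = 0.006108 mol.
n(HCl) in the aliquot = 0.006108 mol.
[diluted HCl] = 0.006108 / 0.02426 = 0.2518 M.
Dilution factor = 200.0/13.69 = 14.61, so [stock] = 0.2518 x 14.61 = 3.68 M.

3.68 M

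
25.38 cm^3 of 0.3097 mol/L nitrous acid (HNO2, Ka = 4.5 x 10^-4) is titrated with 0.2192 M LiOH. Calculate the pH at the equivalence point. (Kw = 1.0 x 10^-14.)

n(HNO2) = 0.3097 x 0.02538 = 0.007860 mol; V(LiOH) at equivalence = 0.007860/0.2192 = 0.03586 L.
At equivalence all the acid is converted to NO2-; total volume = 0.02538 + 0.03586 = 0.06124 L, so [NO2-] = 0.007860/0.06124 = 0.1284 M.
Kb = Kw/Ka = 1.0e-14 / 4.5 x 10^-4 = 2.22e-11.
[OH^-] = sqrt(Kb x [NO2-]) = sqrt(2.22e-11 x 0.1284) = 1.69e-6 M.
pOH = 5.77, so pH = 14.00 - 5.77 = 8.23.

8.23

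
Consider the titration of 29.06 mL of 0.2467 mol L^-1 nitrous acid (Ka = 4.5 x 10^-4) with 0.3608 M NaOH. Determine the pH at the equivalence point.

n(HNO2) = 0.2467 x 0.02906 = 0.007169 mol; V(NaOH) at equivalence = 0.007169/0.3608 = 0.01987 L.
At equivalence all the acid is converted to NO2-; total volume = 0.02906 + 0.01987 = 0.04893 L, so [NO2-] = 0.007169/0.04893 = 0.1465 M.
Kb = Kw/Ka = 1.0e-14 / 4.5 x 10^-4 = 2.22e-11.
[OH^-] = sqrt(Kb x [NO2-]) = sqrt(2.22e-11 x 0.1465) = 1.80e-6 M.
pOH = 5.74, so pH = 14.00 - 5.74 = 8.26.

8.26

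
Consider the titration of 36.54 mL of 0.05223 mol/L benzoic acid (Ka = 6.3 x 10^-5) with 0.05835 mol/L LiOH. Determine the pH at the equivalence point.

n(C6H5COOH) = 0.05223 x 0.03654 = 0.001908 mol; V(LiOH) at equivalence = 0.001908/0.05835 = 0.03271 L.
At equivalence all the acid is converted to C6H5COO-; total volume = 0.03654 + 0.03271 = 0.06925 L, so [C6H5COO-] = 0.001908/0.06925 = 0.02756 M.
Kb = Kw/Ka = 1.0e-14 / 6.3 x 10^-5 = 1.59e-10.
[OH^-] = sqrt(Kb x [C6H5COO-]) = sqrt(1.59e-10 x 0.02756) = 2.09e-6 M.
pOH = 5.68, so pH = 14.00 - 5.68 = 8.32.

8.32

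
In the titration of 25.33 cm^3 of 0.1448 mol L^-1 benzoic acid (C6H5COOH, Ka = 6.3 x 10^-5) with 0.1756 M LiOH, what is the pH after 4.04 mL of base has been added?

Initial n(C6H5COOH) = 0.1448 x 0.02533 = 0.003668 mol.
n(LiOH) added = 0.1756 x 0.004040 = 0.0007094 mol, converting that many moles of C6H5COOH to C6H5COO-.
Remaining n(C6H5COOH) = 0.002958 mol; n(C6H5COO-) = 0.0007094 mol.
By Henderson-Hasselbalch, pH = pKa + log([A^-]/[HA]) = 4.20 + log(0.0007094/0.002958) = 4.20 + (-0.62) = 3.58.

3.58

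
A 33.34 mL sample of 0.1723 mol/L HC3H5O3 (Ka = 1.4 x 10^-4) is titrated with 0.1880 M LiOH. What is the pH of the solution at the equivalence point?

8.40

n(HC3H5O3) = 0.1723 x 0.03334 = 0.005744 mol; V(LiOH) at equivalence = 0.005744/0.1880 = 0.03056 L.
At equivalence all the acid is converted to C3H5O3-; total volume = 0.03334 + 0.03056 = 0.06390 L, so [C3H5O3-] = 0.005744/0.06390 = 0.08990 M.
Kb = Kw/Ka = 1.0e-14 / 1.4 x 10^-4 = 7.14e-11.
[OH^-] = sqrt(Kb x [C3H5O3-]) = sqrt(7.14e-11 x 0.08990) = 2.53e-6 M.
pOH = 5.60, so pH = 14.00 - 5.60 = 8.40.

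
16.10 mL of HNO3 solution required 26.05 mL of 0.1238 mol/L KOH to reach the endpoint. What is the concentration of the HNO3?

0.200 M

n(KOH) delivered = 0.1238 x 0.02605 = 0.003225 mol.
For a 1:1 reaction, n(HNO3) = 0.003225 mol.
[HNO3] = 0.003225 mol / 0.01610 L = 0.200 M.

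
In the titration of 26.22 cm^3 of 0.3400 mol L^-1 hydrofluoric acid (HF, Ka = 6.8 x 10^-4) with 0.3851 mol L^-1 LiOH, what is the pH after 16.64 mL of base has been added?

3.58

Initial n(HF) = 0.3400 x 0.02622 = 0.008915 mol.
n(LiOH) added = 0.3851 x 0.01664 = 0.006408 mol, converting that many moles of HF to F-.
Remaining n(HF) = 0.002507 mol; n(F-) = 0.006408 mol.
By Henderson-Hasselbalch, pH = pKa + log([A^-]/[HA]) = 3.17 + log(0.006408/0.002507) = 3.17 + (+0.41) = 3.58.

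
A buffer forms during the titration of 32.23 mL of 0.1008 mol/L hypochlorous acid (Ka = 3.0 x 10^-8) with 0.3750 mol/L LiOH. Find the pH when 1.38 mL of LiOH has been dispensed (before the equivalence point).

Initial n(HClO) = 0.1008 x 0.03223 = 0.003249 mol.
n(LiOH) added = 0.3750 x 0.001380 = 0.0005175 mol, converting that many moles of HClO to ClO-.
Remaining n(HClO) = 0.002731 mol; n(ClO-) = 0.0005175 mol.
By Henderson-Hasselbalch, pH = pKa + log([A^-]/[HA]) = 7.52 + log(0.0005175/0.002731) = 7.52 + (-0.72) = 6.80.

6.80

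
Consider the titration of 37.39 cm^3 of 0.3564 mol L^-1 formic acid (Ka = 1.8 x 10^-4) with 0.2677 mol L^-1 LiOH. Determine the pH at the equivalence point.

8.46

n(HCOOH) = 0.3564 x 0.03739 = 0.01333 mol; V(LiOH) at equivalence = 0.01333/0.2677 = 0.04978 L.
At equivalence all the acid is converted to HCOO-; total volume = 0.03739 + 0.04978 = 0.08717 L, so [HCOO-] = 0.01333/0.08717 = 0.1529 M.
Kb = Kw/Ka = 1.0e-14 / 1.8 x 10^-4 = 5.56e-11.
[OH^-] = sqrt(Kb x [HCOO-]) = sqrt(5.56e-11 x 0.1529) = 2.91e-6 M.
pOH = 5.54, so pH = 14.00 - 5.54 = 8.46.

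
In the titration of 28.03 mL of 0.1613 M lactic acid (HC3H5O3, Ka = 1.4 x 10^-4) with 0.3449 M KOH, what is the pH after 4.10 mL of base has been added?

Initial n(HC3H5O3) = 0.1613 x 0.02803 = 0.004521 mol.
n(KOH) added = 0.3449 x 0.004100 = 0.001414 mol, converting that many moles of HC3H5O3 to C3H5O3-.
Remaining n(HC3H5O3) = 0.003107 mol; n(C3H5O3-) = 0.001414 mol.
By Henderson-Hasselbalch, pH = pKa + log([A^-]/[HA]) = 3.85 + log(0.001414/0.003107) = 3.85 + (-0.34) = 3.51.

3.51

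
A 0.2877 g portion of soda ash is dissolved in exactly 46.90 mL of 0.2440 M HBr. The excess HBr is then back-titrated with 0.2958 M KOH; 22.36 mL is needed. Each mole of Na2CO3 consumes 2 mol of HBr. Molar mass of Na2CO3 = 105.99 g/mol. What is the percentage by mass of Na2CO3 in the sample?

89.0%

Total n(HBr) added = 0.2440 x 0.04690 = 0.01144 mol.
n(KOH) used = 0.2958 x 0.02236 = 0.006614 mol, which equals the excess n(HBr).
So n(HBr) consumed by the sample = 0.01144 - 0.006614 = 0.004830 mol.
n(Na2CO3) = 0.004830 / 2 = 0.002415 mol.
mass Na2CO3 = 0.002415 x 105.99 = 0.2559 g, so %Na2CO3 = 0.2559/0.2877 x 100 = 89.0%.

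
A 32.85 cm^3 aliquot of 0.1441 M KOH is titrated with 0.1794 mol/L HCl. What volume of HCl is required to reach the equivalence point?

26.4 mL

n(KOH) = 0.1441 mol/L x 0.03285 L = 0.004734 mol.
At equivalence n(HCl) = n(KOH) = 0.004734 mol.
V(HCl) = 0.004734 / 0.1794 = 0.02639 L = 26.4 mL.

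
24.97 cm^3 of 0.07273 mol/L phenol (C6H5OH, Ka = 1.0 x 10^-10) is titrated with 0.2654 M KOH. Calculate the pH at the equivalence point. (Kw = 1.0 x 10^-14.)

11.38

n(C6H5OH) = 0.07273 x 0.02497 = 0.001816 mol; V(KOH) at equivalence = 0.001816/0.2654 = 0.006843 L.
At equivalence all the acid is converted to C6H5O-; total volume = 0.02497 + 0.006843 = 0.03181 L, so [C6H5O-] = 0.001816/0.03181 = 0.05709 M.
Kb = Kw/Ka = 1.0e-14 / 1.0 x 10^-10 = 0.000100.
[OH^-] = sqrt(Kb x [C6H5O-]) = sqrt(0.000100 x 0.05709) = 0.00239 M.
pOH = 2.62, so pH = 14.00 - 2.62 = 11.38.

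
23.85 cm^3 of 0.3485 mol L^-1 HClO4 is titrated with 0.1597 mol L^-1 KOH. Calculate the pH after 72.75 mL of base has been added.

n(acid) = 0.3485 x 0.02385 = 0.008312 mol; n(KOH) added = 0.1597 x 0.07275 = 0.01162 mol.
Base is in excess by 0.01162 - 0.008312 = 0.003306 mol in a total volume of 0.09660 L.
[OH^-] = 0.003306/0.09660 = 0.03423 M, so pOH = 1.47 and pH = 14.00 - 1.47 = 12.53.

12.53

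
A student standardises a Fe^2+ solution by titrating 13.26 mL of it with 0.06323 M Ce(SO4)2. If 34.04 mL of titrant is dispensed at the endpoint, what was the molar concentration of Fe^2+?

n(Ce(SO4)2) = 0.06323 x 0.03404 = 0.002152 mol.
From the balanced equation, 1 mol Ce(SO4)2 reacts with 1 mol Fe^2+, so n(Fe^2+) = 0.002152 x 1/1 = 0.002152 mol.
[Fe^2+] = 0.002152 / 0.01326 L = 0.162 M.

0.162 M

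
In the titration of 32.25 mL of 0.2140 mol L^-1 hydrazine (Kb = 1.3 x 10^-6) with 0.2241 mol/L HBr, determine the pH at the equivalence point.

n(N2H4) = 0.2140 x 0.03225 = 0.006901 mol; V(HBr) at equivalence = 0.006901/0.2241 = 0.03080 L.
At equivalence the base is fully converted to N2H5+; total volume = 0.06305 L, so [N2H5+] = 0.006901/0.06305 = 0.1095 M.
Ka(N2H5+) = Kw/Kb = 1.0e-14 / 1.3 x 10^-6 = 7.69e-9.
[H^+] = sqrt(Ka x [N2H5+]) = sqrt(7.69e-9 x 0.1095) = 2.90e-5 M.
pH = -log(2.90e-5) = 4.54.

4.54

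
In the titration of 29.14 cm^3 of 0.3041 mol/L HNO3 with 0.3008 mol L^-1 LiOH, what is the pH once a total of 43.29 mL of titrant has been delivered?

n(acid) = 0.3041 x 0.02914 = 0.008861 mol; n(LiOH) added = 0.3008 x 0.04329 = 0.01302 mol.
Base is in excess by 0.01302 - 0.008861 = 0.004160 mol in a total volume of 0.07243 L.
[OH^-] = 0.004160/0.07243 = 0.05744 M, so pOH = 1.24 and pH = 14.00 - 1.24 = 12.76.

12.76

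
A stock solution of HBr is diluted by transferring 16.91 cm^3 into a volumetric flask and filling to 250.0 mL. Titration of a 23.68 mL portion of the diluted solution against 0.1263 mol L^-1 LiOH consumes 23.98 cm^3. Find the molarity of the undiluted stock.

n(LiOH) = 0.1263 x 0.02398 = 0.003029 mol.
n(HBr) in the aliquot = 0.003029 mol.
[diluted HBr] = 0.003029 / 0.02368 = 0.1279 M.
Dilution factor = 250.0/16.91 = 14.78, so [stock] = 0.1279 x 14.78 = 1.89 M.

1.89 M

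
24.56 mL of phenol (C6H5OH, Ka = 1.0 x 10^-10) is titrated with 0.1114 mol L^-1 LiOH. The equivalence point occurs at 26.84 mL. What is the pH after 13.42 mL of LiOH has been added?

10.00

13.42 mL is exactly half the equivalence volume (26.84/2), i.e. the half-equivalence point.
There, n(HA) = n(A^-), so pH = pKa = -log(1.0 x 10^-10) = 10.00.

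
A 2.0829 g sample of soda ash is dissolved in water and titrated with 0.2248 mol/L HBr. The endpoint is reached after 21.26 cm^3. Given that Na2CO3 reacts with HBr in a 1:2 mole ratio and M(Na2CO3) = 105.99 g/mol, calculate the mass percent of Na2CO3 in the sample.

n(HBr) = 0.2248 x 0.02126 = 0.004779 mol.
n(Na2CO3) = 0.004779 / 2 = 0.002390 mol.
mass of Na2CO3 = 0.002390 x 105.99 = 0.2533 g.
% purity = 0.2533 / 2.0829 x 100 = 12.2%.

12.2%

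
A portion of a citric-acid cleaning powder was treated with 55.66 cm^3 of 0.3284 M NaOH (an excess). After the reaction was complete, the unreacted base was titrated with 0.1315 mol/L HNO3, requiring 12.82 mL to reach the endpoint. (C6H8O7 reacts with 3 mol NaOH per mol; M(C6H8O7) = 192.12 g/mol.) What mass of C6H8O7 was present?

Total n(NaOH) added = 0.3284 x 0.05566 = 0.01828 mol.
n(HNO3) used = 0.1315 x 0.01282 = 0.001686 mol, which equals the excess n(NaOH).
So n(NaOH) consumed by the sample = 0.01828 - 0.001686 = 0.01659 mol.
n(C6H8O7) = 0.01659 / 3 = 0.005531 mol.
mass = 0.005531 mol x 192.12 g/mol = 1.06 g.

1.06 g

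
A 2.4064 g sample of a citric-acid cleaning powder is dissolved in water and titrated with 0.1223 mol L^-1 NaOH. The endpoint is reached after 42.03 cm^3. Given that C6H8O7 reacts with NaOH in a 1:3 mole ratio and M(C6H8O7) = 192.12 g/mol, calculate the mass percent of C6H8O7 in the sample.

13.7%

n(NaOH) = 0.1223 x 0.04203 = 0.005140 mol.
n(C6H8O7) = 0.005140 / 3 = 0.001713 mol.
mass of C6H8O7 = 0.001713 x 192.12 = 0.3292 g.
% purity = 0.3292 / 2.4064 x 100 = 13.7%.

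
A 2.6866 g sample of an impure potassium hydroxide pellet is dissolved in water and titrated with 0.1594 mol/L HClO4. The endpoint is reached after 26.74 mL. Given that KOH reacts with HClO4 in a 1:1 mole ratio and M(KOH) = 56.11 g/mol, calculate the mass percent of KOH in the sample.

8.90%

n(HClO4) = 0.1594 x 0.02674 = 0.004262 mol.
n(KOH) = 0.004262 / 1 = 0.004262 mol.
mass of KOH = 0.004262 x 56.11 = 0.2392 g.
% purity = 0.2392 / 2.6866 x 100 = 8.90%.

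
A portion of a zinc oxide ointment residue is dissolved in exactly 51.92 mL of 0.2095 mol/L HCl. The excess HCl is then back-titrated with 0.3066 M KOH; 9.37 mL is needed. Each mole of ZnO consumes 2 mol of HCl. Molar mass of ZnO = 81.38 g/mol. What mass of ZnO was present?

Total n(HCl) added = 0.2095 x 0.05192 = 0.01088 mol.
n(KOH) used = 0.3066 x 0.009370 = 0.002873 mol, which equals the excess n(HCl).
So n(HCl) consumed by the sample = 0.01088 - 0.002873 = 0.008004 mol.
n(ZnO) = 0.008004 / 2 = 0.004002 mol.
mass = 0.004002 mol x 81.38 g/mol = 0.326 g.

0.326 g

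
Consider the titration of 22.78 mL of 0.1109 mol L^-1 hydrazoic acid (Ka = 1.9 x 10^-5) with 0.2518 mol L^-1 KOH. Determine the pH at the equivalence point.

8.80

n(HN3) = 0.1109 x 0.02278 = 0.002526 mol; V(KOH) at equivalence = 0.002526/0.2518 = 0.01003 L.
At equivalence all the acid is converted to N3-; total volume = 0.02278 + 0.01003 = 0.03281 L, so [N3-] = 0.002526/0.03281 = 0.07699 M.
Kb = Kw/Ka = 1.0e-14 / 1.9 x 10^-5 = 5.26e-10.
[OH^-] = sqrt(Kb x [N3-]) = sqrt(5.26e-10 x 0.07699) = 6.37e-6 M.
pOH = 5.20, so pH = 14.00 - 5.20 = 8.80.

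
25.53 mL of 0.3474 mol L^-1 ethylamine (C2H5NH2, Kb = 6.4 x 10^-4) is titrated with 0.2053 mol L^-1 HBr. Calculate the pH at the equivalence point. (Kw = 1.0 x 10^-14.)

n(C2H5NH2) = 0.3474 x 0.02553 = 0.008869 mol; V(HBr) at equivalence = 0.008869/0.2053 = 0.04320 L.
At equivalence the base is fully converted to C2H5NH3+; total volume = 0.06873 L, so [C2H5NH3+] = 0.008869/0.06873 = 0.1290 M.
Ka(C2H5NH3+) = Kw/Kb = 1.0e-14 / 6.4 x 10^-4 = 1.56e-11.
[H^+] = sqrt(Ka x [C2H5NH3+]) = sqrt(1.56e-11 x 0.1290) = 1.42e-6 M.
pH = -log(1.42e-6) = 5.85.

5.85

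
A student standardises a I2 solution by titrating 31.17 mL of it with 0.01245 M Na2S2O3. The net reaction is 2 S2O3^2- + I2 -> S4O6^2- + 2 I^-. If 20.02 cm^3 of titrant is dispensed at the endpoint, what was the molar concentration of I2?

n(Na2S2O3) = 0.01245 x 0.02002 = 0.0002492 mol.
From the balanced equation, 2 mol Na2S2O3 reacts with 1 mol I2, so n(I2) = 0.0002492 x 1/2 = 0.0001246 mol.
[I2] = 0.0001246 / 0.03117 L = 0.00400 M.

0.00400 M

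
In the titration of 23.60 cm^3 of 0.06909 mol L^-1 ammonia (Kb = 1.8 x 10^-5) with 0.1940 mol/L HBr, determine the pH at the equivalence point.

n(NH3) = 0.06909 x 0.02360 = 0.001631 mol; V(HBr) at equivalence = 0.001631/0.1940 = 0.008405 L.
At equivalence the base is fully converted to NH4+; total volume = 0.03200 L, so [NH4+] = 0.001631/0.03200 = 0.05095 M.
Ka(NH4+) = Kw/Kb = 1.0e-14 / 1.8 x 10^-5 = 5.56e-10.
[H^+] = sqrt(Ka x [NH4+]) = sqrt(5.56e-10 x 0.05095) = 5.32e-6 M.
pH = -log(5.32e-6) = 5.27.

5.27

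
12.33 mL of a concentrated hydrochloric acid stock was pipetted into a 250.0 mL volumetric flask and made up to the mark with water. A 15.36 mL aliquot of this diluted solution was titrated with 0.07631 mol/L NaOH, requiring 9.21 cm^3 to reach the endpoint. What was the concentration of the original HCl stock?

0.928 M

n(NaOH) = 0.07631 x 0.009210 = 0.0007028 mol.
n(HCl) in the aliquot = 0.0007028 mol.
[diluted HCl] = 0.0007028 / 0.01536 = 0.04576 M.
Dilution factor = 250.0/12.33 = 20.28, so [stock] = 0.04576 x 20.28 = 0.928 M.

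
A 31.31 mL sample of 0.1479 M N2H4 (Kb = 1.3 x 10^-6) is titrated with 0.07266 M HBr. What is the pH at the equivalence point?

4.71

n(N2H4) = 0.1479 x 0.03131 = 0.004631 mol; V(HBr) at equivalence = 0.004631/0.07266 = 0.06373 L.
At equivalence the base is fully converted to N2H5+; total volume = 0.09504 L, so [N2H5+] = 0.004631/0.09504 = 0.04872 M.
Ka(N2H5+) = Kw/Kb = 1.0e-14 / 1.3 x 10^-6 = 7.69e-9.
[H^+] = sqrt(Ka x [N2H5+]) = sqrt(7.69e-9 x 0.04872) = 1.94e-5 M.
pH = -log(1.94e-5) = 4.71.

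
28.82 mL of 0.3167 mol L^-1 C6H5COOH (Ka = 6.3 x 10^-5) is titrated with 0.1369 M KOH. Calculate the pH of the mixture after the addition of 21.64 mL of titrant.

Initial n(C6H5COOH) = 0.3167 x 0.02882 = 0.009127 mol.
n(KOH) added = 0.1369 x 0.02164 = 0.002963 mol, converting that many moles of C6H5COOH to C6H5COO-.
Remaining n(C6H5COOH) = 0.006165 mol; n(C6H5COO-) = 0.002963 mol.
By Henderson-Hasselbalch, pH = pKa + log([A^-]/[HA]) = 4.20 + log(0.002963/0.006165) = 4.20 + (-0.32) = 3.88.

3.88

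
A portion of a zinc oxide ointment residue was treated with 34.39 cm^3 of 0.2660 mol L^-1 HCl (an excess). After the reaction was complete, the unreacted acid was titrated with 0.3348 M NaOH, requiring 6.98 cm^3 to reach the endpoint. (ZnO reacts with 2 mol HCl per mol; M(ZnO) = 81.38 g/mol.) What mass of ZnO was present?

0.277 g

Total n(HCl) added = 0.2660 x 0.03439 = 0.009148 mol.
n(NaOH) used = 0.3348 x 0.006980 = 0.002337 mol, which equals the excess n(HCl).
So n(HCl) consumed by the sample = 0.009148 - 0.002337 = 0.006811 mol.
n(ZnO) = 0.006811 / 2 = 0.003405 mol.
mass = 0.003405 mol x 81.38 g/mol = 0.277 g.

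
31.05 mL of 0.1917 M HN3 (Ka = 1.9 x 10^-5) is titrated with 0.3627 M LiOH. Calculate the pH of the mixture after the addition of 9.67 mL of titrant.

Initial n(HN3) = 0.1917 x 0.03105 = 0.005952 mol.
n(LiOH) added = 0.3627 x 0.009670 = 0.003507 mol, converting that many moles of HN3 to N3-.
Remaining n(HN3) = 0.002445 mol; n(N3-) = 0.003507 mol.
By Henderson-Hasselbalch, pH = pKa + log([A^-]/[HA]) = 4.72 + log(0.003507/0.002445) = 4.72 + (+0.16) = 4.88.

4.88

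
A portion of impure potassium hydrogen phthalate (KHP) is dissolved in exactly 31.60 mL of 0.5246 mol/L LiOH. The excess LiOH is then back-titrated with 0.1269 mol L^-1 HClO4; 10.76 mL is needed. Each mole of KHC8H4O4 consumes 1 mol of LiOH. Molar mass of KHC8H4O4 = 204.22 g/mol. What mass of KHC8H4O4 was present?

Total n(LiOH) added = 0.5246 x 0.03160 = 0.01658 mol.
n(HClO4) used = 0.1269 x 0.01076 = 0.001365 mol, which equals the excess n(LiOH).
So n(LiOH) consumed by the sample = 0.01658 - 0.001365 = 0.01521 mol.
n(KHC8H4O4) = 0.01521 / 1 = 0.01521 mol.
mass = 0.01521 mol x 204.22 g/mol = 3.11 g.

3.11 g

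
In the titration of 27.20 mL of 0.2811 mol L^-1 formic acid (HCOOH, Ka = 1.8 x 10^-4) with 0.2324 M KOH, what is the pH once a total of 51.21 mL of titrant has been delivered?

12.73

n(acid) = 0.2811 x 0.02720 = 0.007646 mol; n(KOH) added = 0.2324 x 0.05121 = 0.01190 mol.
Base is in excess by 0.01190 - 0.007646 = 0.004255 mol in a total volume of 0.07841 L.
[OH^-] = 0.004255/0.07841 = 0.05427 M, so pOH = 1.27 and pH = 14.00 - 1.27 = 12.73.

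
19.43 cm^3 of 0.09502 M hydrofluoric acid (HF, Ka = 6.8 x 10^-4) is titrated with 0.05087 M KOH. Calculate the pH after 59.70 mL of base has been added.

12.18

n(acid) = 0.09502 x 0.01943 = 0.001846 mol; n(KOH) added = 0.05087 x 0.05970 = 0.003037 mol.
Base is in excess by 0.003037 - 0.001846 = 0.001191 mol in a total volume of 0.07913 L.
[OH^-] = 0.001191/0.07913 = 0.01505 M, so pOH = 1.82 and pH = 14.00 - 1.82 = 12.18.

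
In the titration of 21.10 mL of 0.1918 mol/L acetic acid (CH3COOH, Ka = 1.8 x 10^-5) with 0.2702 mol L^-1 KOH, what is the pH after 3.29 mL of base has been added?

4.19

Initial n(CH3COOH) = 0.1918 x 0.02110 = 0.004047 mol.
n(KOH) added = 0.2702 x 0.003290 = 0.0008890 mol, converting that many moles of CH3COOH to CH3COO-.
Remaining n(CH3COOH) = 0.003158 mol; n(CH3COO-) = 0.0008890 mol.
By Henderson-Hasselbalch, pH = pKa + log([A^-]/[HA]) = 4.74 + log(0.0008890/0.003158) = 4.74 + (-0.55) = 4.19.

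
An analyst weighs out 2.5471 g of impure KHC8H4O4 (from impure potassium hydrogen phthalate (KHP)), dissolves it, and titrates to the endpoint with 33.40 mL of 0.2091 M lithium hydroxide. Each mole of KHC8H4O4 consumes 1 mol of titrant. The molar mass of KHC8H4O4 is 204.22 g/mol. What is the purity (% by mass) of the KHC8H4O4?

n(LiOH) = 0.2091 x 0.03340 = 0.006984 mol.
n(KHC8H4O4) = 0.006984 / 1 = 0.006984 mol.
mass of KHC8H4O4 = 0.006984 x 204.22 = 1.426 g.
% purity = 1.426 / 2.5471 x 100 = 56.0%.

56.0%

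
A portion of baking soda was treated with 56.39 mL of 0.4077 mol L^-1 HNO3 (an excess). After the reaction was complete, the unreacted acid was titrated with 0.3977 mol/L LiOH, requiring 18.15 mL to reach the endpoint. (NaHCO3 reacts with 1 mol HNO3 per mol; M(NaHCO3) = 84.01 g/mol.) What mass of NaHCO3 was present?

Total n(HNO3) added = 0.4077 x 0.05639 = 0.02299 mol.
n(LiOH) used = 0.3977 x 0.01815 = 0.007218 mol, which equals the excess n(HNO3).
So n(HNO3) consumed by the sample = 0.02299 - 0.007218 = 0.01577 mol.
n(NaHCO3) = 0.01577 / 1 = 0.01577 mol.
mass = 0.01577 mol x 84.01 g/mol = 1.33 g.

1.33 g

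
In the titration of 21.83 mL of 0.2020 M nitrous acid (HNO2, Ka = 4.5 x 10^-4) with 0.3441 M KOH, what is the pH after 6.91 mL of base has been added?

Initial n(HNO2) = 0.2020 x 0.02183 = 0.004410 mol.
n(KOH) added = 0.3441 x 0.006910 = 0.002378 mol, converting that many moles of HNO2 to NO2-.
Remaining n(HNO2) = 0.002032 mol; n(NO2-) = 0.002378 mol.
By Henderson-Hasselbalch, pH = pKa + log([A^-]/[HA]) = 3.35 + log(0.002378/0.002032) = 3.35 + (+0.07) = 3.42.

3.42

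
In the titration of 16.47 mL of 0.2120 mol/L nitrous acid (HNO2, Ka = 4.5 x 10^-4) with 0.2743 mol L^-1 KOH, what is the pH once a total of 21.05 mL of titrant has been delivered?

n(acid) = 0.2120 x 0.01647 = 0.003492 mol; n(KOH) added = 0.2743 x 0.02105 = 0.005774 mol.
Base is in excess by 0.005774 - 0.003492 = 0.002282 mol in a total volume of 0.03752 L.
[OH^-] = 0.002282/0.03752 = 0.06083 M, so pOH = 1.22 and pH = 14.00 - 1.22 = 12.78.

12.78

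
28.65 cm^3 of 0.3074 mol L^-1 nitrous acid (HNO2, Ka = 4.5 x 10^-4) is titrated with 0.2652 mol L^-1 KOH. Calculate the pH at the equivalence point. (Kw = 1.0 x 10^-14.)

n(HNO2) = 0.3074 x 0.02865 = 0.008807 mol; V(KOH) at equivalence = 0.008807/0.2652 = 0.03321 L.
At equivalence all the acid is converted to NO2-; total volume = 0.02865 + 0.03321 = 0.06186 L, so [NO2-] = 0.008807/0.06186 = 0.1424 M.
Kb = Kw/Ka = 1.0e-14 / 4.5 x 10^-4 = 2.22e-11.
[OH^-] = sqrt(Kb x [NO2-]) = sqrt(2.22e-11 x 0.1424) = 1.78e-6 M.
pOH = 5.75, so pH = 14.00 - 5.75 = 8.25.

8.25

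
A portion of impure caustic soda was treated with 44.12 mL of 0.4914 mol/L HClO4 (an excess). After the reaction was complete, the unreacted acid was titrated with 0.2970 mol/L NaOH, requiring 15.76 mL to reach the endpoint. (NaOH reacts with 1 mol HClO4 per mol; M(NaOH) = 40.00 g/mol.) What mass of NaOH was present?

0.680 g

Total n(HClO4) added = 0.4914 x 0.04412 = 0.02168 mol.
n(NaOH) used = 0.2970 x 0.01576 = 0.004681 mol, which equals the excess n(HClO4).
So n(HClO4) consumed by the sample = 0.02168 - 0.004681 = 0.01700 mol.
n(NaOH) = 0.01700 / 1 = 0.01700 mol.
mass = 0.01700 mol x 40.00 g/mol = 0.680 g.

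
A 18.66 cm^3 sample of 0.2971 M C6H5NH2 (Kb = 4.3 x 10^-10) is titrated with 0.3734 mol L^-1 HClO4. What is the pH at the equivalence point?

n(C6H5NH2) = 0.2971 x 0.01866 = 0.005544 mol; V(HClO4) at equivalence = 0.005544/0.3734 = 0.01485 L.
At equivalence the base is fully converted to C6H5NH3+; total volume = 0.03351 L, so [C6H5NH3+] = 0.005544/0.03351 = 0.1655 M.
Ka(C6H5NH3+) = Kw/Kb = 1.0e-14 / 4.3 x 10^-10 = 2.33e-5.
[H^+] = sqrt(Ka x [C6H5NH3+]) = sqrt(2.33e-5 x 0.1655) = 0.00196 M.
pH = -log(0.00196) = 2.71.

2.71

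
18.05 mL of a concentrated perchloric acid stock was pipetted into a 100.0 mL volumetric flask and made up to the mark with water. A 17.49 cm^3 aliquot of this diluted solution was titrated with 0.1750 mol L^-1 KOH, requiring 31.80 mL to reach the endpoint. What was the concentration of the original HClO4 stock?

1.76 M

n(KOH) = 0.1750 x 0.03180 = 0.005565 mol.
n(HClO4) in the aliquot = 0.005565 mol.
[diluted HClO4] = 0.005565 / 0.01749 = 0.3182 M.
Dilution factor = 100.0/18.05 = 5.540, so [stock] = 0.3182 x 5.540 = 1.76 M.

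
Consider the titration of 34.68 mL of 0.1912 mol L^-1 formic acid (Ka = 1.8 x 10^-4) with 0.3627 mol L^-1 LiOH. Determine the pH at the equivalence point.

n(HCOOH) = 0.1912 x 0.03468 = 0.006631 mol; V(LiOH) at equivalence = 0.006631/0.3627 = 0.01828 L.
At equivalence all the acid is converted to HCOO-; total volume = 0.03468 + 0.01828 = 0.05296 L, so [HCOO-] = 0.006631/0.05296 = 0.1252 M.
Kb = Kw/Ka = 1.0e-14 / 1.8 x 10^-4 = 5.56e-11.
[OH^-] = sqrt(Kb x [HCOO-]) = sqrt(5.56e-11 x 0.1252) = 2.64e-6 M.
pOH = 5.58, so pH = 14.00 - 5.58 = 8.42.

8.42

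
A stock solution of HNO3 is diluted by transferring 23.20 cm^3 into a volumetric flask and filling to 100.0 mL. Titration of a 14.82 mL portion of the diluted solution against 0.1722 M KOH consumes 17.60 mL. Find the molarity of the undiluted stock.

0.881 M

n(KOH) = 0.1722 x 0.01760 = 0.003031 mol.
n(HNO3) in the aliquot = 0.003031 mol.
[diluted HNO3] = 0.003031 / 0.01482 = 0.2045 M.
Dilution factor = 100.0/23.20 = 4.310, so [stock] = 0.2045 x 4.310 = 0.881 M.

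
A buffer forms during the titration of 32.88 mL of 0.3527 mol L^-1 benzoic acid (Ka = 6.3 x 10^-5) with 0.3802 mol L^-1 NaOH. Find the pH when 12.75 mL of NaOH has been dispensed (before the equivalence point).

Initial n(C6H5COOH) = 0.3527 x 0.03288 = 0.01160 mol.
n(NaOH) added = 0.3802 x 0.01275 = 0.004848 mol, converting that many moles of C6H5COOH to C6H5COO-.
Remaining n(C6H5COOH) = 0.006749 mol; n(C6H5COO-) = 0.004848 mol.
By Henderson-Hasselbalch, pH = pKa + log([A^-]/[HA]) = 4.20 + log(0.004848/0.006749) = 4.20 + (-0.14) = 4.06.

4.06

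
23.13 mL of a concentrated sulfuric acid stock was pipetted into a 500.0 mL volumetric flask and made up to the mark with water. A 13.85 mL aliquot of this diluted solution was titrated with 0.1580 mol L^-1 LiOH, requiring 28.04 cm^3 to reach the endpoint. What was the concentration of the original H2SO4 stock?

n(LiOH) = 0.1580 x 0.02804 = 0.004430 mol.
n(H2SO4) in the aliquot = 0.004430 x 1/2 = 0.002215 mol.
[diluted H2SO4] = 0.002215 / 0.01385 = 0.1599 M.
Dilution factor = 500.0/23.13 = 21.62, so [stock] = 0.1599 x 21.62 = 3.46 M.

3.46 M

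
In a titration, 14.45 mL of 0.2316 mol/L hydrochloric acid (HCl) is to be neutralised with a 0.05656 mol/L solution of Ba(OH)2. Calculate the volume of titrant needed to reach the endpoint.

n(HCl) = 0.2316 mol/L x 0.01445 L = 0.003347 mol.
The neutralisation is 2 HCl : 1 Ba(OH)2, so n(Ba(OH)2) = 0.003347 x 1/2 = 0.001673 mol.
V(Ba(OH)2) = 0.001673 / 0.05656 = 0.02958 L = 29.6 mL.

29.6 mL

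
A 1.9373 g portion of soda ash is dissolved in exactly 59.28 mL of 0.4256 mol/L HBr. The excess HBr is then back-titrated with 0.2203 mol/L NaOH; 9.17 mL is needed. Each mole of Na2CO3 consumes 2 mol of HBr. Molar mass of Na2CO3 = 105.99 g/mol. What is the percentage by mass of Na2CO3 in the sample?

Total n(HBr) added = 0.4256 x 0.05928 = 0.02523 mol.
n(NaOH) used = 0.2203 x 0.009170 = 0.002020 mol, which equals the excess n(HBr).
So n(HBr) consumed by the sample = 0.02523 - 0.002020 = 0.02321 mol.
n(Na2CO3) = 0.02321 / 2 = 0.01160 mol.
mass Na2CO3 = 0.01160 x 105.99 = 1.230 g, so %Na2CO3 = 1.230/1.9373 x 100 = 63.5%.

63.5%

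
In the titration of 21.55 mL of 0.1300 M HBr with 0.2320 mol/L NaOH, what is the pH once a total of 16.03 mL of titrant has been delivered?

n(acid) = 0.1300 x 0.02155 = 0.002802 mol; n(NaOH) added = 0.2320 x 0.01603 = 0.003719 mol.
Base is in excess by 0.003719 - 0.002802 = 0.0009175 mol in a total volume of 0.03758 L.
[OH^-] = 0.0009175/0.03758 = 0.02441 M, so pOH = 1.61 and pH = 14.00 - 1.61 = 12.39.

12.39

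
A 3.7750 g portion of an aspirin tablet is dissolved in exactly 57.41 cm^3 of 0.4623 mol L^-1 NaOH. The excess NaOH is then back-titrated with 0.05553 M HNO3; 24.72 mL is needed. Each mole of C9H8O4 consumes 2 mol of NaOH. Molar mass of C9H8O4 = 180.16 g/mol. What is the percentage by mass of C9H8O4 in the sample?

60.1%

Total n(NaOH) added = 0.4623 x 0.05741 = 0.02654 mol.
n(HNO3) used = 0.05553 x 0.02472 = 0.001373 mol, which equals the excess n(NaOH).
So n(NaOH) consumed by the sample = 0.02654 - 0.001373 = 0.02517 mol.
n(C9H8O4) = 0.02517 / 2 = 0.01258 mol.
mass C9H8O4 = 0.01258 x 180.16 = 2.267 g, so %C9H8O4 = 2.267/3.7750 x 100 = 60.1%.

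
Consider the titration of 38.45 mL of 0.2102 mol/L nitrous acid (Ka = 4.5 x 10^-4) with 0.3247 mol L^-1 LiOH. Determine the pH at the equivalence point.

8.23

n(HNO2) = 0.2102 x 0.03845 = 0.008082 mol; V(LiOH) at equivalence = 0.008082/0.3247 = 0.02489 L.
At equivalence all the acid is converted to NO2-; total volume = 0.03845 + 0.02489 = 0.06334 L, so [NO2-] = 0.008082/0.06334 = 0.1276 M.
Kb = Kw/Ka = 1.0e-14 / 4.5 x 10^-4 = 2.22e-11.
[OH^-] = sqrt(Kb x [NO2-]) = sqrt(2.22e-11 x 0.1276) = 1.68e-6 M.
pOH = 5.77, so pH = 14.00 - 5.77 = 8.23.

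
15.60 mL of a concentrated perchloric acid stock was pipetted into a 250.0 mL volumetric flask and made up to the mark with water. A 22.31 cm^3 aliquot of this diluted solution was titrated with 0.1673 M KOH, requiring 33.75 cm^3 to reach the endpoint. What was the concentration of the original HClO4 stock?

4.06 M

n(KOH) = 0.1673 x 0.03375 = 0.005646 mol.
n(HClO4) in the aliquot = 0.005646 mol.
[diluted HClO4] = 0.005646 / 0.02231 = 0.2531 M.
Dilution factor = 250.0/15.60 = 16.03, so [stock] = 0.2531 x 16.03 = 4.06 M.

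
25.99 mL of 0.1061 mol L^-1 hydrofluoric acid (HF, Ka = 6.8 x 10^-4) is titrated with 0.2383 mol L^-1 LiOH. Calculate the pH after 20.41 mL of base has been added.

12.66

n(acid) = 0.1061 x 0.02599 = 0.002758 mol; n(LiOH) added = 0.2383 x 0.02041 = 0.004864 mol.
Base is in excess by 0.004864 - 0.002758 = 0.002106 mol in a total volume of 0.04640 L.
[OH^-] = 0.002106/0.04640 = 0.04539 M, so pOH = 1.34 and pH = 14.00 - 1.34 = 12.66.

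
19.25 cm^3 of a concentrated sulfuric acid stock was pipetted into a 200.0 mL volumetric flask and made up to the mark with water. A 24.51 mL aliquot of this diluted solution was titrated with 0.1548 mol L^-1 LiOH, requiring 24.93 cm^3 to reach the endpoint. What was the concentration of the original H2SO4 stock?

0.818 M

n(LiOH) = 0.1548 x 0.02493 = 0.003859 mol.
n(H2SO4) in the aliquot = 0.003859 x 1/2 = 0.001930 mol.
[diluted H2SO4] = 0.001930 / 0.02451 = 0.07873 M.
Dilution factor = 200.0/19.25 = 10.39, so [stock] = 0.07873 x 10.39 = 0.818 M.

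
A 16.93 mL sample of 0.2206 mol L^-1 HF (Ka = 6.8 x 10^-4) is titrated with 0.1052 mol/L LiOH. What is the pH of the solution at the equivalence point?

8.01

n(HF) = 0.2206 x 0.01693 = 0.003735 mol; V(LiOH) at equivalence = 0.003735/0.1052 = 0.03550 L.
At equivalence all the acid is converted to F-; total volume = 0.01693 + 0.03550 = 0.05243 L, so [F-] = 0.003735/0.05243 = 0.07123 M.
Kb = Kw/Ka = 1.0e-14 / 6.8 x 10^-4 = 1.47e-11.
[OH^-] = sqrt(Kb x [F-]) = sqrt(1.47e-11 x 0.07123) = 1.02e-6 M.
pOH = 5.99, so pH = 14.00 - 5.99 = 8.01.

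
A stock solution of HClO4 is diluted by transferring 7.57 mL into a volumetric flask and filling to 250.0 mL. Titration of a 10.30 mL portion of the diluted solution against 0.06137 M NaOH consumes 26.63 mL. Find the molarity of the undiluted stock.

5.24 M

n(NaOH) = 0.06137 x 0.02663 = 0.001634 mol.
n(HClO4) in the aliquot = 0.001634 mol.
[diluted HClO4] = 0.001634 / 0.01030 = 0.1587 M.
Dilution factor = 250.0/7.570 = 33.03, so [stock] = 0.1587 x 33.03 = 5.24 M.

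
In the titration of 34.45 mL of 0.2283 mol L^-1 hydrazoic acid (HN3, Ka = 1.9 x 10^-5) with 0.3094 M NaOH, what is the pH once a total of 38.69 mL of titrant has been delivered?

n(acid) = 0.2283 x 0.03445 = 0.007865 mol; n(NaOH) added = 0.3094 x 0.03869 = 0.01197 mol.
Base is in excess by 0.01197 - 0.007865 = 0.004106 mol in a total volume of 0.07314 L.
[OH^-] = 0.004106/0.07314 = 0.05614 M, so pOH = 1.25 and pH = 14.00 - 1.25 = 12.75.

12.75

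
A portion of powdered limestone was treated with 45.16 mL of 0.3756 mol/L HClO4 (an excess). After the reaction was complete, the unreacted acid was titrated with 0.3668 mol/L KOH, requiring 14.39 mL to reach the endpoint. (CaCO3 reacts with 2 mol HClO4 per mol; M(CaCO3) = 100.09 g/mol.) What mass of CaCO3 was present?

Total n(HClO4) added = 0.3756 x 0.04516 = 0.01696 mol.
n(KOH) used = 0.3668 x 0.01439 = 0.005278 mol, which equals the excess n(HClO4).
So n(HClO4) consumed by the sample = 0.01696 - 0.005278 = 0.01168 mol.
n(CaCO3) = 0.01168 / 2 = 0.005842 mol.
mass = 0.005842 mol x 100.09 g/mol = 0.585 g.

0.585 g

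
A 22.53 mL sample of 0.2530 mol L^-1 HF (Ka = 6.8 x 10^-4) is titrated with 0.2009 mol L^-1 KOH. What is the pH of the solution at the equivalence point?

n(HF) = 0.2530 x 0.02253 = 0.005700 mol; V(KOH) at equivalence = 0.005700/0.2009 = 0.02837 L.
At equivalence all the acid is converted to F-; total volume = 0.02253 + 0.02837 = 0.05090 L, so [F-] = 0.005700/0.05090 = 0.1120 M.
Kb = Kw/Ka = 1.0e-14 / 6.8 x 10^-4 = 1.47e-11.
[OH^-] = sqrt(Kb x [F-]) = sqrt(1.47e-11 x 0.1120) = 1.28e-6 M.
pOH = 5.89, so pH = 14.00 - 5.89 = 8.11.

8.11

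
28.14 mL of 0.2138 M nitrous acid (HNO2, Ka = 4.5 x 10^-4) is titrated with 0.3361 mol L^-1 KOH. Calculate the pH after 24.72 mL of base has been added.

12.64

n(acid) = 0.2138 x 0.02814 = 0.006016 mol; n(KOH) added = 0.3361 x 0.02472 = 0.008308 mol.
Base is in excess by 0.008308 - 0.006016 = 0.002292 mol in a total volume of 0.05286 L.
[OH^-] = 0.002292/0.05286 = 0.04336 M, so pOH = 1.36 and pH = 14.00 - 1.36 = 12.64.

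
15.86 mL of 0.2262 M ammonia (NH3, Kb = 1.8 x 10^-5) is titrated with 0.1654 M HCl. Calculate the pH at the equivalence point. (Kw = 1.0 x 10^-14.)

n(NH3) = 0.2262 x 0.01586 = 0.003588 mol; V(HCl) at equivalence = 0.003588/0.1654 = 0.02169 L.
At equivalence the base is fully converted to NH4+; total volume = 0.03755 L, so [NH4+] = 0.003588/0.03755 = 0.09554 M.
Ka(NH4+) = Kw/Kb = 1.0e-14 / 1.8 x 10^-5 = 5.56e-10.
[H^+] = sqrt(Ka x [NH4+]) = sqrt(5.56e-10 x 0.09554) = 7.29e-6 M.
pH = -log(7.29e-6) = 5.14.

5.14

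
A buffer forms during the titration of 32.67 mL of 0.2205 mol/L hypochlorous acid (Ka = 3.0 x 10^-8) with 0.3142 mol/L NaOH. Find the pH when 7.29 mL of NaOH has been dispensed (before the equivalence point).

Initial n(HClO) = 0.2205 x 0.03267 = 0.007204 mol.
n(NaOH) added = 0.3142 x 0.007290 = 0.002291 mol, converting that many moles of HClO to ClO-.
Remaining n(HClO) = 0.004913 mol; n(ClO-) = 0.002291 mol.
By Henderson-Hasselbalch, pH = pKa + log([A^-]/[HA]) = 7.52 + log(0.002291/0.004913) = 7.52 + (-0.33) = 7.19.

7.19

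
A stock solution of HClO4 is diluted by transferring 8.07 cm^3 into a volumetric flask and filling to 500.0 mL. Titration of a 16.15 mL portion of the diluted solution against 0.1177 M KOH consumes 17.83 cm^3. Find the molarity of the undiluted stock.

8.05 M

n(KOH) = 0.1177 x 0.01783 = 0.002099 mol.
n(HClO4) in the aliquot = 0.002099 mol.
[diluted HClO4] = 0.002099 / 0.01615 = 0.1299 M.
Dilution factor = 500.0/8.070 = 61.96, so [stock] = 0.1299 x 61.96 = 8.05 M.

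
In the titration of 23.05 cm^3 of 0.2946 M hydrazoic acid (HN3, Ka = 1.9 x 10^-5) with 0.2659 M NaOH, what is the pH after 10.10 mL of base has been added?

Initial n(HN3) = 0.2946 x 0.02305 = 0.006791 mol.
n(NaOH) added = 0.2659 x 0.01010 = 0.002686 mol, converting that many moles of HN3 to N3-.
Remaining n(HN3) = 0.004105 mol; n(N3-) = 0.002686 mol.
By Henderson-Hasselbalch, pH = pKa + log([A^-]/[HA]) = 4.72 + log(0.002686/0.004105) = 4.72 + (-0.18) = 4.54.

4.54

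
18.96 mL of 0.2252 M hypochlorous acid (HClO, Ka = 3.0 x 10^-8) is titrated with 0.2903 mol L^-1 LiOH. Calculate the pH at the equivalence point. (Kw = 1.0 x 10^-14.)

n(HClO) = 0.2252 x 0.01896 = 0.004270 mol; V(LiOH) at equivalence = 0.004270/0.2903 = 0.01471 L.
At equivalence all the acid is converted to ClO-; total volume = 0.01896 + 0.01471 = 0.03367 L, so [ClO-] = 0.004270/0.03367 = 0.1268 M.
Kb = Kw/Ka = 1.0e-14 / 3.0 x 10^-8 = 3.33e-7.
[OH^-] = sqrt(Kb x [ClO-]) = sqrt(3.33e-7 x 0.1268) = 0.000206 M.
pOH = 3.69, so pH = 14.00 - 3.69 = 10.31.

10.31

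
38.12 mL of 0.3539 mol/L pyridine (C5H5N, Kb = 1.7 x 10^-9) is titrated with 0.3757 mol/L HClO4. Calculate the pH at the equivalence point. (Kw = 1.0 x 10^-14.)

2.98

n(C5H5N) = 0.3539 x 0.03812 = 0.01349 mol; V(HClO4) at equivalence = 0.01349/0.3757 = 0.03591 L.
At equivalence the base is fully converted to C5H5NH+; total volume = 0.07403 L, so [C5H5NH+] = 0.01349/0.07403 = 0.1822 M.
Ka(C5H5NH+) = Kw/Kb = 1.0e-14 / 1.7 x 10^-9 = 5.88e-6.
[H^+] = sqrt(Ka x [C5H5NH+]) = sqrt(5.88e-6 x 0.1822) = 0.00104 M.
pH = -log(0.00104) = 2.98.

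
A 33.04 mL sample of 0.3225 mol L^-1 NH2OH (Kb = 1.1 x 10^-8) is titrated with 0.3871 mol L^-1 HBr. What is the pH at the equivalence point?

3.40

n(NH2OH) = 0.3225 x 0.03304 = 0.01066 mol; V(HBr) at equivalence = 0.01066/0.3871 = 0.02753 L.
At equivalence the base is fully converted to NH3OH+; total volume = 0.06057 L, so [NH3OH+] = 0.01066/0.06057 = 0.1759 M.
Ka(NH3OH+) = Kw/Kb = 1.0e-14 / 1.1 x 10^-8 = 9.09e-7.
[H^+] = sqrt(Ka x [NH3OH+]) = sqrt(9.09e-7 x 0.1759) = 0.000400 M.
pH = -log(0.000400) = 3.40.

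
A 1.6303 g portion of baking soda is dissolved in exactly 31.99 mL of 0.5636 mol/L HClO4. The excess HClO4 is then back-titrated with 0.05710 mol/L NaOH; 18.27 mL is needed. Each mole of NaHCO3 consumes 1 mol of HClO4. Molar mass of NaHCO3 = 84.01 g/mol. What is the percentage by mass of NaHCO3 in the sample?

87.5%

Total n(HClO4) added = 0.5636 x 0.03199 = 0.01803 mol.
n(NaOH) used = 0.05710 x 0.01827 = 0.001043 mol, which equals the excess n(HClO4).
So n(HClO4) consumed by the sample = 0.01803 - 0.001043 = 0.01699 mol.
n(NaHCO3) = 0.01699 / 1 = 0.01699 mol.
mass NaHCO3 = 0.01699 x 84.01 = 1.427 g, so %NaHCO3 = 1.427/1.6303 x 100 = 87.5%.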